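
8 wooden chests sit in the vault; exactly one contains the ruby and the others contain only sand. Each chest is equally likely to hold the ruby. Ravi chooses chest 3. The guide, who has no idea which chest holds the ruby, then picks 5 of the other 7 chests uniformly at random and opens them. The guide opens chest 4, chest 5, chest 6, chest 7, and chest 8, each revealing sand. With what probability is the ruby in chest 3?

Apply Bayes' rule, conditioning on where the ruby actually is.
If it is in any of chests 1, 2, and 3 (prior 1/8 each): the guide picks exactly this set with probability 1/21 regardless, and none is the prize; weight (1/8)·(1/21) = 1/168 each.
If it is in any of chests 4, 5, 6, 7, and 8 (prior 1/8 each): that chest was opened and seen not to hold the prize — ruled out; weight (1/8)·0 = 0 each.
The weights sum to 1/56.
So P(the ruby in chest 3 | the guide opened chest 4, chest 5, chest 6, chest 7, and chest 8) = (1/168) / (1/56) = 1/3.

1/3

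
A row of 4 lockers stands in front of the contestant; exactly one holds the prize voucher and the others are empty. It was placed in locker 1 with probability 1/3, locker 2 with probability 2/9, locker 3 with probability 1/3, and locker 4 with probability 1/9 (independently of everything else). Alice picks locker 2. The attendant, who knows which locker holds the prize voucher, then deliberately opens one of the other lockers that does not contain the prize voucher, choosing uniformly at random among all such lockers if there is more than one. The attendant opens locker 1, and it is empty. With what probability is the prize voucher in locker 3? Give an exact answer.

Apply Bayes' rule, conditioning on where the prize voucher actually is.
If it is in locker 1 (prior 1/3): the attendant opened locker 1, so this case is ruled out; weight (1/3)·0 = 0.
If it is in locker 2 (prior 2/9): the attendant has 3 equally likely choices, so probability 1/3; weight (2/9)·(1/3) = 2/27.
If it is in locker 3 (prior 1/3): the attendant has 2 equally likely choices, so probability 1/2; weight (1/3)·(1/2) = 1/6.
If it is in locker 4 (prior 1/9): the attendant has 2 equally likely choices, so probability 1/2; weight (1/9)·(1/2) = 1/18.
The weights sum to 8/27.
So P(the prize voucher in locker 3 | the attendant opened locker 1) = (1/6) / (8/27) = 9/16.

9/16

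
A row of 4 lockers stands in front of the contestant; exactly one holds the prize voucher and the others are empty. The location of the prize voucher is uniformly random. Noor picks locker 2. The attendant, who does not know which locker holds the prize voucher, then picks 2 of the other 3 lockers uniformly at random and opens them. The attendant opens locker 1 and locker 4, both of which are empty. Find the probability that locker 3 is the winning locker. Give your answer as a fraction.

Because the attendant chose which lockers to open without knowing where the prize voucher is, the choice is independent of the prize location. Learning that none of the 2 opened lockers holds the prize voucher simply rules out those 2 locations and leaves the remaining 2 lockers still equally likely by symmetry.
So P(the prize voucher in locker 3) = 1/2.

1/2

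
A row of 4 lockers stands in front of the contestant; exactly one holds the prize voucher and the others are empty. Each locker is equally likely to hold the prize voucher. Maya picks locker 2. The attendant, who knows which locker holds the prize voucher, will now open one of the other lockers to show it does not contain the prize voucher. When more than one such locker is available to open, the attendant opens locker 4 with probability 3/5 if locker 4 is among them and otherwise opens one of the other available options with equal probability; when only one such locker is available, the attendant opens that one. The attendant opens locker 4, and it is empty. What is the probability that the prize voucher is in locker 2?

Consider each possible location of the prize voucher in turn.
If it is in any of lockers 1, 2, and 3 (prior 1/4 each): locker 4 is available, opened with probability 3/5; weight (1/4)·(3/5) = 3/20 each.
If it is in locker 4 (prior 1/4): the attendant opened locker 4, so this case is ruled out; weight (1/4)·0 = 0.
The weights sum to 9/20.
So P(the prize voucher in locker 2 | the attendant opened locker 4) = (3/20) / (9/20) = 1/3.

1/3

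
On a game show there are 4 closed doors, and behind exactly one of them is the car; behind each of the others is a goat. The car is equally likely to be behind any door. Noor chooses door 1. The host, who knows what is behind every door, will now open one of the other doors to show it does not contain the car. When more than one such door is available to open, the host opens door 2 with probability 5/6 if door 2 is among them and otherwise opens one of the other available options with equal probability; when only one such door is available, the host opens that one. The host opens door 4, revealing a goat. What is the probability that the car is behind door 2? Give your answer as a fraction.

Apply Bayes' rule, conditioning on where the car actually is.
If it is behind door 1 (prior 1/4): door 2 is available but not opened; door 4 gets probability (1 − 5/6)/2 = 1/12; weight (1/4)·(1/12) = 1/48.
If it is behind door 2 (prior 1/4): door 2 holds the prize so is unavailable; the host chooses uniformly among the 2 others, probability 1/2; weight (1/4)·(1/2) = 1/8.
If it is behind door 3 (prior 1/4): door 2 is available but not opened, probability 1/6; weight (1/4)·(1/6) = 1/24.
If it is behind door 4 (prior 1/4): the host opened door 4, so this case is ruled out; weight (1/4)·0 = 0.
The weights sum to 3/16.
So P(the car behind door 2 | the host opened door 4) = (1/8) / (3/16) = 2/3.

2/3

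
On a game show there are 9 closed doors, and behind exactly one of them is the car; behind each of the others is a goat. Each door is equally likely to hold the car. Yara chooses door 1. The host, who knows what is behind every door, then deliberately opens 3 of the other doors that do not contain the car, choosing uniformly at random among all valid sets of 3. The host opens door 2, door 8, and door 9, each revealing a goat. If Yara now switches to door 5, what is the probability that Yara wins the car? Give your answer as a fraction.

Apply Bayes' rule, conditioning on where the car actually is.
If it is behind door 1 (prior 1/9): the host has 56 equally likely choices, so probability 1/56; weight (1/9)·(1/56) = 1/504.
If it is behind any of doors 2, 8, and 9 (prior 1/9 each): that door was opened and seen not to hold the prize — ruled out; weight (1/9)·0 = 0 each.
If it is behind any of doors 3, 4, 5, 6, and 7 (prior 1/9 each): the host has 35 equally likely choices, so probability 1/35; weight (1/9)·(1/35) = 1/315 each.
The weights sum to 1/56.
So P(the car behind door 5 | the host opened door 2, door 8, and door 9) = (1/315) / (1/56) = 8/45.

8/45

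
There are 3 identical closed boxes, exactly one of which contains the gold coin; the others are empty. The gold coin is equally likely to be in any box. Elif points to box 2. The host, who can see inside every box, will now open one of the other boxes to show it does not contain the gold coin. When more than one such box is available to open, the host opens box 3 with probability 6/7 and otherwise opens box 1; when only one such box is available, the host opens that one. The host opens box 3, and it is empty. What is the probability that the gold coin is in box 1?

Consider each possible location of the gold coin in turn.
If it is in box 1 (prior 1/3): only box 3 is available, probability 1; weight (1/3)·1 = 1/3.
If it is in box 2 (prior 1/3): box 3 is available, opened with probability 6/7; weight (1/3)·(6/7) = 2/7.
If it is in box 3 (prior 1/3): the host opened box 3, so this case is ruled out; weight (1/3)·0 = 0.
The weights sum to 13/21.
So P(the gold coin in box 1 | the host opened box 3) = (1/3) / (13/21) = 7/13.

7/13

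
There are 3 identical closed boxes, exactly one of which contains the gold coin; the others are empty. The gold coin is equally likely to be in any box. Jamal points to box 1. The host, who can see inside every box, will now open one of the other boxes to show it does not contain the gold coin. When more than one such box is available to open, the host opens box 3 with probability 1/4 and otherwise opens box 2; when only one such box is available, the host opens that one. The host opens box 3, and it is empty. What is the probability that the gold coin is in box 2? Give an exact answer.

Condition on the true location of the gold coin.
If it is in box 1 (prior 1/3): box 3 is available, opened with probability 1/4; weight (1/3)·(1/4) = 1/12.
If it is in box 2 (prior 1/3): only box 3 is available, probability 1; weight (1/3)·1 = 1/3.
If it is in box 3 (prior 1/3): the host opened box 3, so this case is ruled out; weight (1/3)·0 = 0.
The weights sum to 5/12.
So P(the gold coin in box 2 | the host opened box 3) = (1/3) / (5/12) = 4/5.

4/5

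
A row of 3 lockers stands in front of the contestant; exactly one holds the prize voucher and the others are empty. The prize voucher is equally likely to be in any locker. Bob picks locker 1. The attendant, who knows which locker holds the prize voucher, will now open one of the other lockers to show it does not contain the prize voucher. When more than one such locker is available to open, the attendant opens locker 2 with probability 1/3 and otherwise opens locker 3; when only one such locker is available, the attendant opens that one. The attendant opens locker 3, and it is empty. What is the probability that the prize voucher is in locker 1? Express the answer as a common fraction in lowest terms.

2/5

Condition on the true location of the prize voucher.
If it is in locker 1 (prior 1/3): locker 2 is available but not opened, probability 2/3; weight (1/3)·(2/3) = 2/9.
If it is in locker 2 (prior 1/3): only locker 3 is available, probability 1; weight (1/3)·1 = 1/3.
If it is in locker 3 (prior 1/3): the attendant opened locker 3, so this case is ruled out; weight (1/3)·0 = 0.
The weights sum to 5/9.
So P(the prize voucher in locker 1 | the attendant opened locker 3) = (2/9) / (5/9) = 2/5.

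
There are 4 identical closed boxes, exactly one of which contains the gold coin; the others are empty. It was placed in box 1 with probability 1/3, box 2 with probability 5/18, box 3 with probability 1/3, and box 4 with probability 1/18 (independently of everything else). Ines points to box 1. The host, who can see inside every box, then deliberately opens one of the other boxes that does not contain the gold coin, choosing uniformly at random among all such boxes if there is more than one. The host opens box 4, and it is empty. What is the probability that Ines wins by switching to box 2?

1/3

Condition on the true location of the gold coin.
If it is in box 1 (prior 1/3): the host has 3 equally likely choices, so probability 1/3; weight (1/3)·(1/3) = 1/9.
If it is in box 2 (prior 5/18): the host has 2 equally likely choices, so probability 1/2; weight (5/18)·(1/2) = 5/36.
If it is in box 3 (prior 1/3): the host has 2 equally likely choices, so probability 1/2; weight (1/3)·(1/2) = 1/6.
If it is in box 4 (prior 1/18): the host opened box 4, so this case is ruled out; weight (1/18)·0 = 0.
The weights sum to 5/12.
So P(the gold coin in box 2 | the host opened box 4) = (5/36) / (5/12) = 1/3.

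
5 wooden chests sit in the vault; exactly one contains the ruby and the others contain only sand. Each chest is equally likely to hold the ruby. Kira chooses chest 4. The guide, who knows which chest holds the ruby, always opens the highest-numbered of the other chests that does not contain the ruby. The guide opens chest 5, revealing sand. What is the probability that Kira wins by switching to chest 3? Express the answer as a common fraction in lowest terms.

1/4

Apply Bayes' rule, conditioning on where the ruby actually is.
If it is in any of chests 1, 2, 3, and 4 (prior 1/5 each): chest 5 is the highest-numbered option available, probability 1; weight (1/5)·1 = 1/5 each.
If it is in chest 5 (prior 1/5): the guide opened chest 5, so this case is ruled out; weight (1/5)·0 = 0.
The weights sum to 4/5.
So P(the ruby in chest 3 | the guide opened chest 5) = (1/5) / (4/5) = 1/4.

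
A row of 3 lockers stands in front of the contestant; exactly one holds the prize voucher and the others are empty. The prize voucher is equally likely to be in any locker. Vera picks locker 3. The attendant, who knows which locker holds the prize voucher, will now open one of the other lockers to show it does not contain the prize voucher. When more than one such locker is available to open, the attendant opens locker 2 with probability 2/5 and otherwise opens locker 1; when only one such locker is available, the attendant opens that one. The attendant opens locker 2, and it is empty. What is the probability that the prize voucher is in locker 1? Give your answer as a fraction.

5/7

Condition on the true location of the prize voucher.
If it is in locker 1 (prior 1/3): only locker 2 is available, probability 1; weight (1/3)·1 = 1/3.
If it is in locker 2 (prior 1/3): the attendant opened locker 2, so this case is ruled out; weight (1/3)·0 = 0.
If it is in locker 3 (prior 1/3): locker 2 is available, opened with probability 2/5; weight (1/3)·(2/5) = 2/15.
The weights sum to 7/15.
So P(the prize voucher in locker 1 | the attendant opened locker 2) = (1/3) / (7/15) = 5/7.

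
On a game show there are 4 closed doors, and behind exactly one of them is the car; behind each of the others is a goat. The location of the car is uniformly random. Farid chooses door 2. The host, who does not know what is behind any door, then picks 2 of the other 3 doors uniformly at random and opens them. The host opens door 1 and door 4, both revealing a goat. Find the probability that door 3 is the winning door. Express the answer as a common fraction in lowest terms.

Condition on the true location of the car.
If it is behind either of doors 1 and 4 (prior 1/4 each): that door was opened and seen not to hold the prize — ruled out; weight (1/4)·0 = 0 each.
If it is behind either of doors 2 and 3 (prior 1/4 each): the host picks exactly this set with probability 1/3 regardless, and none is the prize; weight (1/4)·(1/3) = 1/12 each.
The weights sum to 1/6.
So P(the car behind door 3 | the host opened door 1 and door 4) = (1/12) / (1/6) = 1/2.

1/2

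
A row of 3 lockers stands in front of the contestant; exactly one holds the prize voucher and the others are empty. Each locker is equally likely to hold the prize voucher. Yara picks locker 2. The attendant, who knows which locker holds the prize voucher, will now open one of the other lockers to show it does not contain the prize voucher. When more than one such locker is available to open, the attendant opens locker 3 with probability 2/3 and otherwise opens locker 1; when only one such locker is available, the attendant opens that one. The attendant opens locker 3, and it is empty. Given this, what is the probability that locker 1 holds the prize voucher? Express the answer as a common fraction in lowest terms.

Apply Bayes' rule, conditioning on where the prize voucher actually is.
If it is in locker 1 (prior 1/3): only locker 3 is available, probability 1; weight (1/3)·1 = 1/3.
If it is in locker 2 (prior 1/3): locker 3 is available, opened with probability 2/3; weight (1/3)·(2/3) = 2/9.
If it is in locker 3 (prior 1/3): the attendant opened locker 3, so this case is ruled out; weight (1/3)·0 = 0.
The weights sum to 5/9.
So P(the prize voucher in locker 1 | the attendant opened locker 3) = (1/3) / (5/9) = 3/5.

3/5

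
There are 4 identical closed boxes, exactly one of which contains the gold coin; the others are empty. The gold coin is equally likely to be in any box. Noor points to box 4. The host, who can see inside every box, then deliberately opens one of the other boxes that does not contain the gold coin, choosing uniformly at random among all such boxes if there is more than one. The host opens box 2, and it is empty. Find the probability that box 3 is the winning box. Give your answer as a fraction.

Apply Bayes' rule, conditioning on where the gold coin actually is.
If it is in either of boxes 1 and 3 (prior 1/4 each): the host has 2 equally likely choices, so probability 1/2; weight (1/4)·(1/2) = 1/8 each.
If it is in box 2 (prior 1/4): the host opened box 2, so this case is ruled out; weight (1/4)·0 = 0.
If it is in box 4 (prior 1/4): the host has 3 equally likely choices, so probability 1/3; weight (1/4)·(1/3) = 1/12.
The weights sum to 1/3.
So P(the gold coin in box 3 | the host opened box 2) = (1/8) / (1/3) = 3/8.

3/8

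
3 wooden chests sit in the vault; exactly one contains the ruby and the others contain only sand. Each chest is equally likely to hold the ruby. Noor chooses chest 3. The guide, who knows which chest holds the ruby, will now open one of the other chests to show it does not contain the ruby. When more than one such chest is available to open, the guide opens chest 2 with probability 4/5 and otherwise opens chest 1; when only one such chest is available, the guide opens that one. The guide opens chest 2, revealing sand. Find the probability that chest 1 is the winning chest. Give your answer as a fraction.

Condition on the true location of the ruby.
If it is in chest 1 (prior 1/3): only chest 2 is available, probability 1; weight (1/3)·1 = 1/3.
If it is in chest 2 (prior 1/3): the guide opened chest 2, so this case is ruled out; weight (1/3)·0 = 0.
If it is in chest 3 (prior 1/3): chest 2 is available, opened with probability 4/5; weight (1/3)·(4/5) = 4/15.
The weights sum to 3/5.
So P(the ruby in chest 1 | the guide opened chest 2) = (1/3) / (3/5) = 5/9.

5/9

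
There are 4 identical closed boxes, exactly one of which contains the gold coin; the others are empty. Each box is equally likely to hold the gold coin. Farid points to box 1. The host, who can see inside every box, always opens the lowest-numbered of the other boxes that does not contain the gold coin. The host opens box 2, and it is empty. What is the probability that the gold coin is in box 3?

Condition on the true location of the gold coin.
If it is in any of boxes 1, 3, and 4 (prior 1/4 each): box 2 is the lowest-numbered option available, probability 1; weight (1/4)·1 = 1/4 each.
If it is in box 2 (prior 1/4): the host opened box 2, so this case is ruled out; weight (1/4)·0 = 0.
The weights sum to 3/4.
So P(the gold coin in box 3 | the host opened box 2) = (1/4) / (3/4) = 1/3.

1/3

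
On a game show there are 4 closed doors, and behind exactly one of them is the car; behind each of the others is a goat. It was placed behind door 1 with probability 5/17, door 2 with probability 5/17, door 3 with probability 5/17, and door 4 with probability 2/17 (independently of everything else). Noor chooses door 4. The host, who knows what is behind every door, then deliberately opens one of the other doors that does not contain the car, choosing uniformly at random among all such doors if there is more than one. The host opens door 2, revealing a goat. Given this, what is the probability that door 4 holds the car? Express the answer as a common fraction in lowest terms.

Consider each possible location of the car in turn.
If it is behind either of doors 1 and 3 (prior 5/17 each): the host has 2 equally likely choices, so probability 1/2; weight (5/17)·(1/2) = 5/34 each.
If it is behind door 2 (prior 5/17): the host opened door 2, so this case is ruled out; weight (5/17)·0 = 0.
If it is behind door 4 (prior 2/17): the host has 3 equally likely choices, so probability 1/3; weight (2/17)·(1/3) = 2/51.
The weights sum to 1/3.
So P(the car behind door 4 | the host opened door 2) = (2/51) / (1/3) = 2/17.

2/17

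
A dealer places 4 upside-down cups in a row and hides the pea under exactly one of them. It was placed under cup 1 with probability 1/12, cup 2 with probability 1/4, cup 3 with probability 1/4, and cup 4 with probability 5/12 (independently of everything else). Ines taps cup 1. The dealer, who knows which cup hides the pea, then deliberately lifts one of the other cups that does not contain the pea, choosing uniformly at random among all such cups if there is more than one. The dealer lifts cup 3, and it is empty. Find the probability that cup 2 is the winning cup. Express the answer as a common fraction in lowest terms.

Apply Bayes' rule, conditioning on where the pea actually is.
If it is under cup 1 (prior 1/12): the dealer has 3 equally likely choices, so probability 1/3; weight (1/12)·(1/3) = 1/36.
If it is under cup 2 (prior 1/4): the dealer has 2 equally likely choices, so probability 1/2; weight (1/4)·(1/2) = 1/8.
If it is under cup 3 (prior 1/4): the dealer opened cup 3, so this case is ruled out; weight (1/4)·0 = 0.
If it is under cup 4 (prior 5/12): the dealer has 2 equally likely choices, so probability 1/2; weight (5/12)·(1/2) = 5/24.
The weights sum to 13/36.
So P(the pea under cup 2 | the dealer opened cup 3) = (1/8) / (13/36) = 9/26.

9/26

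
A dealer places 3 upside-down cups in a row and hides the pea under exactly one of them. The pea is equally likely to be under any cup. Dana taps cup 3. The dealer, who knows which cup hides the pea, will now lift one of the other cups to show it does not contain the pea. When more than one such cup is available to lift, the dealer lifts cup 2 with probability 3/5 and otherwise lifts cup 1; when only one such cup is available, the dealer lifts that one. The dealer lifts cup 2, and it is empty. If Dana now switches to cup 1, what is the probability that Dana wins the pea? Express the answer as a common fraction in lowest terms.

Consider each possible location of the pea in turn.
If it is under cup 1 (prior 1/3): only cup 2 is available, probability 1; weight (1/3)·1 = 1/3.
If it is under cup 2 (prior 1/3): the dealer opened cup 2, so this case is ruled out; weight (1/3)·0 = 0.
If it is under cup 3 (prior 1/3): cup 2 is available, opened with probability 3/5; weight (1/3)·(3/5) = 1/5.
The weights sum to 8/15.
So P(the pea under cup 1 | the dealer opened cup 2) = (1/3) / (8/15) = 5/8.

5/8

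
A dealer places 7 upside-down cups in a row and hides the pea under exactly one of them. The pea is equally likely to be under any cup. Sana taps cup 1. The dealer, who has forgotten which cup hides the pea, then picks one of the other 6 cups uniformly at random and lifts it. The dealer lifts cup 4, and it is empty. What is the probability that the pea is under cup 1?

1/6

Because the dealer chose which cup to lift without knowing where the pea is, the choice is independent of the prize location. Learning that cup 4 does not hold the pea simply rules out that one location and leaves the remaining 6 cups still equally likely by symmetry.
So P(the pea under cup 1) = 1/6.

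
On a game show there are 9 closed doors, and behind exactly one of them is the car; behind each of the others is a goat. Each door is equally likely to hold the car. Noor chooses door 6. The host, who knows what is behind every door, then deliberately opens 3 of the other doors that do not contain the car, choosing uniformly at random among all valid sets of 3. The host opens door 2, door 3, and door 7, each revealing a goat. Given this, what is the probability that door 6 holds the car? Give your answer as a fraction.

1/9

Apply Bayes' rule, conditioning on where the car actually is.
If it is behind any of doors 1, 4, 5, 8, and 9 (prior 1/9 each): the host has 35 equally likely choices, so probability 1/35; weight (1/9)·(1/35) = 1/315 each.
If it is behind any of doors 2, 3, and 7 (prior 1/9 each): that door was opened and seen not to hold the prize — ruled out; weight (1/9)·0 = 0 each.
If it is behind door 6 (prior 1/9): the host has 56 equally likely choices, so probability 1/56; weight (1/9)·(1/56) = 1/504.
The weights sum to 1/56.
So P(the car behind door 6 | the host opened door 2, door 3, and door 7) = (1/504) / (1/56) = 1/9.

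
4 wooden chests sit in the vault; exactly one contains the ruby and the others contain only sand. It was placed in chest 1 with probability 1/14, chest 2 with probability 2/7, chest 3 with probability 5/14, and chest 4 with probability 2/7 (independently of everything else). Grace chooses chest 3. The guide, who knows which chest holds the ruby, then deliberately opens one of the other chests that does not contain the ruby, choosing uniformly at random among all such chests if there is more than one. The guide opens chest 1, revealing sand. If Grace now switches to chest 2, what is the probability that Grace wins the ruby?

6/17

Consider each possible location of the ruby in turn.
If it is in chest 1 (prior 1/14): the guide opened chest 1, so this case is ruled out; weight (1/14)·0 = 0.
If it is in either of chests 2 and 4 (prior 2/7 each): the guide has 2 equally likely choices, so probability 1/2; weight (2/7)·(1/2) = 1/7 each.
If it is in chest 3 (prior 5/14): the guide has 3 equally likely choices, so probability 1/3; weight (5/14)·(1/3) = 5/42.
The weights sum to 17/42.
So P(the ruby in chest 2 | the guide opened chest 1) = (1/7) / (17/42) = 6/17.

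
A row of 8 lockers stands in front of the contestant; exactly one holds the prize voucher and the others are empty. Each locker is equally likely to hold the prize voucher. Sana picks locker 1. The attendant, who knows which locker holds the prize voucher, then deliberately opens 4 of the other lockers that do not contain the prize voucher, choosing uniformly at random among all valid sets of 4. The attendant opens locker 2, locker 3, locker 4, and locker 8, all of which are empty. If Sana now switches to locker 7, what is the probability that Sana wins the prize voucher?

Apply Bayes' rule, conditioning on where the prize voucher actually is.
If it is in locker 1 (prior 1/8): the attendant has 35 equally likely choices, so probability 1/35; weight (1/8)·(1/35) = 1/280.
If it is in any of lockers 2, 3, 4, and 8 (prior 1/8 each): that locker was opened and seen not to hold the prize — ruled out; weight (1/8)·0 = 0 each.
If it is in any of lockers 5, 6, and 7 (prior 1/8 each): the attendant has 15 equally likely choices, so probability 1/15; weight (1/8)·(1/15) = 1/120 each.
The weights sum to 1/35.
So P(the prize voucher in locker 7 | the attendant opened locker 2, locker 3, locker 4, and locker 8) = (1/120) / (1/35) = 7/24.

7/24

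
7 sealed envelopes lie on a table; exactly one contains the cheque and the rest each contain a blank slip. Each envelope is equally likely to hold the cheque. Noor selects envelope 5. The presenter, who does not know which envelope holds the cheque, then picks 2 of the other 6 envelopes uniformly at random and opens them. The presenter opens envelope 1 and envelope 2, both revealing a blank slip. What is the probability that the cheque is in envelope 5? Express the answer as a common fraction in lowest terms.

Consider each possible location of the cheque in turn.
If it is in either of envelopes 1 and 2 (prior 1/7 each): that envelope was opened and seen not to hold the prize — ruled out; weight (1/7)·0 = 0 each.
If it is in any of envelopes 3, 4, 5, 6, and 7 (prior 1/7 each): the presenter picks exactly this set with probability 1/15 regardless, and none is the prize; weight (1/7)·(1/15) = 1/105 each.
The weights sum to 1/21.
So P(the cheque in envelope 5 | the presenter opened envelope 1 and envelope 2) = (1/105) / (1/21) = 1/5.

1/5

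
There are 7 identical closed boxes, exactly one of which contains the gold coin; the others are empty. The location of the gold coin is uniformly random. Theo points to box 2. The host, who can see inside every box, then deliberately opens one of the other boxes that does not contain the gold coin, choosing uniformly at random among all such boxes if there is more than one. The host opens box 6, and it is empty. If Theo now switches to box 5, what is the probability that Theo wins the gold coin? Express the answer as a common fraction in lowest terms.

Consider each possible location of the gold coin in turn.
If it is in any of boxes 1, 3, 4, 5, and 7 (prior 1/7 each): the host has 5 equally likely choices, so probability 1/5; weight (1/7)·(1/5) = 1/35 each.
If it is in box 2 (prior 1/7): the host has 6 equally likely choices, so probability 1/6; weight (1/7)·(1/6) = 1/42.
If it is in box 6 (prior 1/7): the host opened box 6, so this case is ruled out; weight (1/7)·0 = 0.
The weights sum to 1/6.
So P(the gold coin in box 5 | the host opened box 6) = (1/35) / (1/6) = 6/35.

6/35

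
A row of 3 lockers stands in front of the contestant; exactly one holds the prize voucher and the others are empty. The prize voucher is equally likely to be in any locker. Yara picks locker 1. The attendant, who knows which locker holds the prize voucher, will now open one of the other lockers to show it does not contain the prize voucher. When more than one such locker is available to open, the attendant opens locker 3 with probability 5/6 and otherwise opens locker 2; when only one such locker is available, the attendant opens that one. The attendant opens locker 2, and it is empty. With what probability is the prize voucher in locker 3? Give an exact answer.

Apply Bayes' rule, conditioning on where the prize voucher actually is.
If it is in locker 1 (prior 1/3): locker 3 is available but not opened, probability 1/6; weight (1/3)·(1/6) = 1/18.
If it is in locker 2 (prior 1/3): the attendant opened locker 2, so this case is ruled out; weight (1/3)·0 = 0.
If it is in locker 3 (prior 1/3): only locker 2 is available, probability 1; weight (1/3)·1 = 1/3.
The weights sum to 7/18.
So P(the prize voucher in locker 3 | the attendant opened locker 2) = (1/3) / (7/18) = 6/7.

6/7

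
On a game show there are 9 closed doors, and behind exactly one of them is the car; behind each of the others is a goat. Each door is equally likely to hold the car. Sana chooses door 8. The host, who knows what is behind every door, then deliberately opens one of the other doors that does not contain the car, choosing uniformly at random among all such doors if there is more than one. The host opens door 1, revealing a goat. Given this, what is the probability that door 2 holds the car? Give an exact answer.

8/63

Apply Bayes' rule, conditioning on where the car actually is.
If it is behind door 1 (prior 1/9): the host opened door 1, so this case is ruled out; weight (1/9)·0 = 0.
If it is behind any of doors 2, 3, 4, 5, 6, 7, and 9 (prior 1/9 each): the host has 7 equally likely choices, so probability 1/7; weight (1/9)·(1/7) = 1/63 each.
If it is behind door 8 (prior 1/9): the host has 8 equally likely choices, so probability 1/8; weight (1/9)·(1/8) = 1/72.
The weights sum to 1/8.
So P(the car behind door 2 | the host opened door 1) = (1/63) / (1/8) = 8/63.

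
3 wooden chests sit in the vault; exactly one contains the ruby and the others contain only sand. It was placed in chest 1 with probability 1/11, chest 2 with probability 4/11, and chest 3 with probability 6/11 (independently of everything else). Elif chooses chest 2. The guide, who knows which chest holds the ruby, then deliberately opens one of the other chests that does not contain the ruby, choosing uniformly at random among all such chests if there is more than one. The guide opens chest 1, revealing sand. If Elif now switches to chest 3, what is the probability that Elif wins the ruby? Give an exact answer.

Condition on the true location of the ruby.
If it is in chest 1 (prior 1/11): the guide opened chest 1, so this case is ruled out; weight (1/11)·0 = 0.
If it is in chest 2 (prior 4/11): the guide has 2 equally likely choices, so probability 1/2; weight (4/11)·(1/2) = 2/11.
If it is in chest 3 (prior 6/11): the guide has no choice, probability 1; weight (6/11)·1 = 6/11.
The weights sum to 8/11.
So P(the ruby in chest 3 | the guide opened chest 1) = (6/11) / (8/11) = 3/4.

3/4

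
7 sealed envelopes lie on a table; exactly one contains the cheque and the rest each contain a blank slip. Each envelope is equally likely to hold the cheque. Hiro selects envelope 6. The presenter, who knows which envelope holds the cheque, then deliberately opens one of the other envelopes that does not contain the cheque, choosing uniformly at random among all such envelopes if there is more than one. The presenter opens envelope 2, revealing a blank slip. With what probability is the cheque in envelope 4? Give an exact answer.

6/35

Apply Bayes' rule, conditioning on where the cheque actually is.
If it is in any of envelopes 1, 3, 4, 5, and 7 (prior 1/7 each): the presenter has 5 equally likely choices, so probability 1/5; weight (1/7)·(1/5) = 1/35 each.
If it is in envelope 2 (prior 1/7): the presenter opened envelope 2, so this case is ruled out; weight (1/7)·0 = 0.
If it is in envelope 6 (prior 1/7): the presenter has 6 equally likely choices, so probability 1/6; weight (1/7)·(1/6) = 1/42.
The weights sum to 1/6.
So P(the cheque in envelope 4 | the presenter opened envelope 2) = (1/35) / (1/6) = 6/35.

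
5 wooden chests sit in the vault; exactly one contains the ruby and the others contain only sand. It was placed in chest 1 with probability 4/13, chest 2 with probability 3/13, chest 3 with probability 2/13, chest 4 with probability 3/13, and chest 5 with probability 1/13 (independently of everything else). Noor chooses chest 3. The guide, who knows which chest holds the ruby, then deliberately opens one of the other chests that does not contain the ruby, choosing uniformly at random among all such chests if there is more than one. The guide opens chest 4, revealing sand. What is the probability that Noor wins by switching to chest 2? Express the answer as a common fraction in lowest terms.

Apply Bayes' rule, conditioning on where the ruby actually is.
If it is in chest 1 (prior 4/13): the guide has 3 equally likely choices, so probability 1/3; weight (4/13)·(1/3) = 4/39.
If it is in chest 2 (prior 3/13): the guide has 3 equally likely choices, so probability 1/3; weight (3/13)·(1/3) = 1/13.
If it is in chest 3 (prior 2/13): the guide has 4 equally likely choices, so probability 1/4; weight (2/13)·(1/4) = 1/26.
If it is in chest 4 (prior 3/13): the guide opened chest 4, so this case is ruled out; weight (3/13)·0 = 0.
If it is in chest 5 (prior 1/13): the guide has 3 equally likely choices, so probability 1/3; weight (1/13)·(1/3) = 1/39.
The weights sum to 19/78.
So P(the ruby in chest 2 | the guide opened chest 4) = (1/13) / (19/78) = 6/19.

6/19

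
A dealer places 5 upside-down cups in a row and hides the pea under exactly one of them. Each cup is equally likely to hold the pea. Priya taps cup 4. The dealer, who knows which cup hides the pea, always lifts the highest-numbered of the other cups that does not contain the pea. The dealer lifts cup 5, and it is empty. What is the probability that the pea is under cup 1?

Consider each possible location of the pea in turn.
If it is under any of cups 1, 2, 3, and 4 (prior 1/5 each): cup 5 is the highest-numbered option available, probability 1; weight (1/5)·1 = 1/5 each.
If it is under cup 5 (prior 1/5): the dealer opened cup 5, so this case is ruled out; weight (1/5)·0 = 0.
The weights sum to 4/5.
So P(the pea under cup 1 | the dealer opened cup 5) = (1/5) / (4/5) = 1/4.

1/4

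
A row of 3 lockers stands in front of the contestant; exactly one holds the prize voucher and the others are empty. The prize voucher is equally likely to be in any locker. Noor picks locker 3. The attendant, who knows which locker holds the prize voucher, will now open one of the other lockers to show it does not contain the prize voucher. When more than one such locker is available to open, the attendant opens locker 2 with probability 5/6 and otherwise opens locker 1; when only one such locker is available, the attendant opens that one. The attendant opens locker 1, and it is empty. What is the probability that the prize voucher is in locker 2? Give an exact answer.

6/7

Condition on the true location of the prize voucher.
If it is in locker 1 (prior 1/3): the attendant opened locker 1, so this case is ruled out; weight (1/3)·0 = 0.
If it is in locker 2 (prior 1/3): only locker 1 is available, probability 1; weight (1/3)·1 = 1/3.
If it is in locker 3 (prior 1/3): locker 2 is available but not opened, probability 1/6; weight (1/3)·(1/6) = 1/18.
The weights sum to 7/18.
So P(the prize voucher in locker 2 | the attendant opened locker 1) = (1/3) / (7/18) = 6/7.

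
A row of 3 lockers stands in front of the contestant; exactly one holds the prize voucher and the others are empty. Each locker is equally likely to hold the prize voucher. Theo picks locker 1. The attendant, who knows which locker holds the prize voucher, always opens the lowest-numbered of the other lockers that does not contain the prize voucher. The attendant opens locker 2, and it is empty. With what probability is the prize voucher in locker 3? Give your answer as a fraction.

1/2

Condition on the true location of the prize voucher.
If it is in either of lockers 1 and 3 (prior 1/3 each): locker 2 is the lowest-numbered option available, probability 1; weight (1/3)·1 = 1/3 each.
If it is in locker 2 (prior 1/3): the attendant opened locker 2, so this case is ruled out; weight (1/3)·0 = 0.
The weights sum to 2/3.
So P(the prize voucher in locker 3 | the attendant opened locker 2) = (1/3) / (2/3) = 1/2.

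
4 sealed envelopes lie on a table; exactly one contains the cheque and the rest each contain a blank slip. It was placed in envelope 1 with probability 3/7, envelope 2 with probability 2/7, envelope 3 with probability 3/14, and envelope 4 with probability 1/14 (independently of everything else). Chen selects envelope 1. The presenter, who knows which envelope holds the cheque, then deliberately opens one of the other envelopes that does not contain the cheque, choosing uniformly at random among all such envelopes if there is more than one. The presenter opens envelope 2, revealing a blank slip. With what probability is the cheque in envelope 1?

Condition on the true location of the cheque.
If it is in envelope 1 (prior 3/7): the presenter has 3 equally likely choices, so probability 1/3; weight (3/7)·(1/3) = 1/7.
If it is in envelope 2 (prior 2/7): the presenter opened envelope 2, so this case is ruled out; weight (2/7)·0 = 0.
If it is in envelope 3 (prior 3/14): the presenter has 2 equally likely choices, so probability 1/2; weight (3/14)·(1/2) = 3/28.
If it is in envelope 4 (prior 1/14): the presenter has 2 equally likely choices, so probability 1/2; weight (1/14)·(1/2) = 1/28.
The weights sum to 2/7.
So P(the cheque in envelope 1 | the presenter opened envelope 2) = (1/7) / (2/7) = 1/2.

1/2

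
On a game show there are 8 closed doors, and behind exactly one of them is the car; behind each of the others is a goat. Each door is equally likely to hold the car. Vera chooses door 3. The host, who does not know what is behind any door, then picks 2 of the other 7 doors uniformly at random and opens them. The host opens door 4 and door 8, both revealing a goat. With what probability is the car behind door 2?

Because the host chose which doors to open without knowing where the car is, the choice is independent of the prize location. Learning that none of the 2 opened doors holds the car simply rules out those 2 locations and leaves the remaining 6 doors still equally likely by symmetry.
So P(the car behind door 2) = 1/6.

1/6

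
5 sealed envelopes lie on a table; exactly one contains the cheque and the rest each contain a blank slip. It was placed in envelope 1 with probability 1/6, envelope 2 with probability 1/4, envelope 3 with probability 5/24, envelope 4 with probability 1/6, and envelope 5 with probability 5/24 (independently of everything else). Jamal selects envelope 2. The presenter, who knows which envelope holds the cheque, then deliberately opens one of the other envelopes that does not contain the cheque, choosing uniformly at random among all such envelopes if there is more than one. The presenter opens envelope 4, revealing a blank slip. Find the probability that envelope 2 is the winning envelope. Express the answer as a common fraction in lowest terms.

9/37

Apply Bayes' rule, conditioning on where the cheque actually is.
If it is in envelope 1 (prior 1/6): the presenter has 3 equally likely choices, so probability 1/3; weight (1/6)·(1/3) = 1/18.
If it is in envelope 2 (prior 1/4): the presenter has 4 equally likely choices, so probability 1/4; weight (1/4)·(1/4) = 1/16.
If it is in either of envelopes 3 and 5 (prior 5/24 each): the presenter has 3 equally likely choices, so probability 1/3; weight (5/24)·(1/3) = 5/72 each.
If it is in envelope 4 (prior 1/6): the presenter opened envelope 4, so this case is ruled out; weight (1/6)·0 = 0.
The weights sum to 37/144.
So P(the cheque in envelope 2 | the presenter opened envelope 4) = (1/16) / (37/144) = 9/37.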